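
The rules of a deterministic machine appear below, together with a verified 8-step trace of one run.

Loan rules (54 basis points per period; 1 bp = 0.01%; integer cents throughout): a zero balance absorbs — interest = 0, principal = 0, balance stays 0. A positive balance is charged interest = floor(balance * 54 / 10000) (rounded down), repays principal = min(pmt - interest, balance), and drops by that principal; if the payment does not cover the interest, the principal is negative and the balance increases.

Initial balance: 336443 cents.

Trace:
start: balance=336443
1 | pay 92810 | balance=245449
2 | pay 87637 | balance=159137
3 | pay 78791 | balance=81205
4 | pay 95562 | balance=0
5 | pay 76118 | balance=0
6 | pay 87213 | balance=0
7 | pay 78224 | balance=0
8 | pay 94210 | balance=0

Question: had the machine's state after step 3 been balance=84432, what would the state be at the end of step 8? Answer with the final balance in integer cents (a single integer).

0

state after step 3 := balance=84432
4 | pay 95562 | balance=0
5 | pay 76118 | balance=0
6 | pay 87213 | balance=0
7 | pay 78224 | balance=0
8 | pay 94210 | balance=0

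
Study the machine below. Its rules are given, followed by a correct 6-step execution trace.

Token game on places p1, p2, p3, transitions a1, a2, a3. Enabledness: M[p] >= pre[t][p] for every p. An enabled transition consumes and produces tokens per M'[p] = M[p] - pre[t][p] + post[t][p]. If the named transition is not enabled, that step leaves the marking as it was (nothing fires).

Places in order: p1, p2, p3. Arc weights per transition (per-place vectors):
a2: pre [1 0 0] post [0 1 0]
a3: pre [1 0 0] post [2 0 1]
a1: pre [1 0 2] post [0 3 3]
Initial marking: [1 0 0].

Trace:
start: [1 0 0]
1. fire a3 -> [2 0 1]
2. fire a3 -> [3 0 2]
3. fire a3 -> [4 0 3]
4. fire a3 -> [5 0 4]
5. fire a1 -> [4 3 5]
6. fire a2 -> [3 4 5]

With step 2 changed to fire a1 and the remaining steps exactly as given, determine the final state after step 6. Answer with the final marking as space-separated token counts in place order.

(re-executing from step 2 with the substitution; state before step 2: [2 0 1])
2. fire a1 -> [2 0 1]
3. fire a3 -> [3 0 2]
4. fire a3 -> [4 0 3]
5. fire a1 -> [3 3 4]
6. fire a2 -> [2 4 4]

2 4 4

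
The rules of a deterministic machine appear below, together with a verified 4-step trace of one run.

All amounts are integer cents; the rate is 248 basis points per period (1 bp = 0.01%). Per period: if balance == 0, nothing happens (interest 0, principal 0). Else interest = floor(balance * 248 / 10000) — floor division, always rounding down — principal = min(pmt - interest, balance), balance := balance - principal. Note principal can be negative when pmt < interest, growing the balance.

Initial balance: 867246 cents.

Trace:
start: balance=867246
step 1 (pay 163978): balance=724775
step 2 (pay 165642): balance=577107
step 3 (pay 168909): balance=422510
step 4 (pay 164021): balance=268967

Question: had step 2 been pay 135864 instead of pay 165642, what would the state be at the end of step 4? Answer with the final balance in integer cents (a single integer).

(re-executing from step 2 with the substitution; state before step 2: balance=724775)
step 2 (pay 135864): balance=606885
step 3 (pay 168909): balance=453026
step 4 (pay 164021): balance=300240

300240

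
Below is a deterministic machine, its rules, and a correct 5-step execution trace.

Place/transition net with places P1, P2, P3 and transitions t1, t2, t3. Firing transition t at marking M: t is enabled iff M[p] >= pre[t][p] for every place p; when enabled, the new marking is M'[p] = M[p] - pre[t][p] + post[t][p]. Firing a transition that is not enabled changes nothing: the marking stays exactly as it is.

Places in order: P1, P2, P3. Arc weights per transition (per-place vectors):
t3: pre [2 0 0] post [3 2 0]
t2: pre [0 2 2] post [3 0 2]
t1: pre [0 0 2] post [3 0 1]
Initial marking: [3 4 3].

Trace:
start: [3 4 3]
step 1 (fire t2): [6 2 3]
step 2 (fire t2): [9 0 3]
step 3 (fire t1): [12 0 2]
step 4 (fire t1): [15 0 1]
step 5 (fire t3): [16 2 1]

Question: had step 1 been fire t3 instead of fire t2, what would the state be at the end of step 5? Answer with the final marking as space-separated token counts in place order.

(re-executing from step 1 with the substitution; state before step 1: [3 4 3])
step 1 (fire t3): [4 6 3]
step 2 (fire t2): [7 4 3]
step 3 (fire t1): [10 4 2]
step 4 (fire t1): [13 4 1]
step 5 (fire t3): [14 6 1]

14 6 1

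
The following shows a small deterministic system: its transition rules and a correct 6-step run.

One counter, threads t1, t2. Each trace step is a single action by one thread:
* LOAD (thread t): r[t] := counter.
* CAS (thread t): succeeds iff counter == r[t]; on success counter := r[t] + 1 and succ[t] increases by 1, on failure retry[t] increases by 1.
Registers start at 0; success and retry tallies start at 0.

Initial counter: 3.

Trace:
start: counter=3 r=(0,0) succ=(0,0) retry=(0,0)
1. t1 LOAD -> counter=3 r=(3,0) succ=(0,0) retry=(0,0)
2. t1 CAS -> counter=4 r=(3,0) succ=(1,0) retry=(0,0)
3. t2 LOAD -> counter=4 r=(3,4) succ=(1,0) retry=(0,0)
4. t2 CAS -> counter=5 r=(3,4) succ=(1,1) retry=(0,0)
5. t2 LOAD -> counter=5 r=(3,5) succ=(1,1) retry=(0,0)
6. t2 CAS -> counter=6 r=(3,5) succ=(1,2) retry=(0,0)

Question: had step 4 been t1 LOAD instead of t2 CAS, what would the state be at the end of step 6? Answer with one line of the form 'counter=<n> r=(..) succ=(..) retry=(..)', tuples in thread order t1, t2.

counter=5 r=(4,4) succ=(1,1) retry=(0,0)

(re-executing from step 4 with the substitution; state before step 4: counter=4 r=(3,4) succ=(1,0) retry=(0,0))
4. t1 LOAD -> counter=4 r=(4,4) succ=(1,0) retry=(0,0)
5. t2 LOAD -> counter=4 r=(4,4) succ=(1,0) retry=(0,0)
6. t2 CAS -> counter=5 r=(4,4) succ=(1,1) retry=(0,0)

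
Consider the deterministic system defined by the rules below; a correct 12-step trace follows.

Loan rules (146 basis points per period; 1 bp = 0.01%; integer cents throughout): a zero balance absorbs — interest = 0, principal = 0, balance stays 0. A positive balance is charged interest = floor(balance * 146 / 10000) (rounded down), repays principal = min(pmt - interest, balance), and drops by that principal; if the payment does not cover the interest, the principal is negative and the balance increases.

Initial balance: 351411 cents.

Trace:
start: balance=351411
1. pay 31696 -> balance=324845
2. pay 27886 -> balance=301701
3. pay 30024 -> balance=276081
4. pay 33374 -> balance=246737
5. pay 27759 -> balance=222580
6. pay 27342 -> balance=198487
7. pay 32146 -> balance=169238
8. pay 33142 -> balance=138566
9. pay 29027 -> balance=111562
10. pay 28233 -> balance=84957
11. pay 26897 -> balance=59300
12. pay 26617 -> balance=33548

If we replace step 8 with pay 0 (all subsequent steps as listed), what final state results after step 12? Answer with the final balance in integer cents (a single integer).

68668

(re-executing from step 8 with the substitution; state before step 8: balance=169238)
8. pay 0 -> balance=171708
9. pay 29027 -> balance=145187
10. pay 28233 -> balance=119073
11. pay 26897 -> balance=93914
12. pay 26617 -> balance=68668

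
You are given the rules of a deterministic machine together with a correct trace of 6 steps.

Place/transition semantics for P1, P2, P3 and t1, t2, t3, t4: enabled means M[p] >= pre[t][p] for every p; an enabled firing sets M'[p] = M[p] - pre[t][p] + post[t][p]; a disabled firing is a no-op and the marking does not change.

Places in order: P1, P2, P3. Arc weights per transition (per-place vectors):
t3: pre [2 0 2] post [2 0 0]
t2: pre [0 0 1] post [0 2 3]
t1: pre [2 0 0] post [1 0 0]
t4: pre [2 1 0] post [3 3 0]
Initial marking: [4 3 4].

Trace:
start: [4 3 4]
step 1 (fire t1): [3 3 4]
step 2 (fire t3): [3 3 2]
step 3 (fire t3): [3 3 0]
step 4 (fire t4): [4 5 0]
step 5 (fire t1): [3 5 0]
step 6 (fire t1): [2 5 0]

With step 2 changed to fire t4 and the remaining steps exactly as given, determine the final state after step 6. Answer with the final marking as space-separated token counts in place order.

(re-executing from step 2 with the substitution; state before step 2: [3 3 4])
step 2 (fire t4): [4 5 4]
step 3 (fire t3): [4 5 2]
step 4 (fire t4): [5 7 2]
step 5 (fire t1): [4 7 2]
step 6 (fire t1): [3 7 2]

3 7 2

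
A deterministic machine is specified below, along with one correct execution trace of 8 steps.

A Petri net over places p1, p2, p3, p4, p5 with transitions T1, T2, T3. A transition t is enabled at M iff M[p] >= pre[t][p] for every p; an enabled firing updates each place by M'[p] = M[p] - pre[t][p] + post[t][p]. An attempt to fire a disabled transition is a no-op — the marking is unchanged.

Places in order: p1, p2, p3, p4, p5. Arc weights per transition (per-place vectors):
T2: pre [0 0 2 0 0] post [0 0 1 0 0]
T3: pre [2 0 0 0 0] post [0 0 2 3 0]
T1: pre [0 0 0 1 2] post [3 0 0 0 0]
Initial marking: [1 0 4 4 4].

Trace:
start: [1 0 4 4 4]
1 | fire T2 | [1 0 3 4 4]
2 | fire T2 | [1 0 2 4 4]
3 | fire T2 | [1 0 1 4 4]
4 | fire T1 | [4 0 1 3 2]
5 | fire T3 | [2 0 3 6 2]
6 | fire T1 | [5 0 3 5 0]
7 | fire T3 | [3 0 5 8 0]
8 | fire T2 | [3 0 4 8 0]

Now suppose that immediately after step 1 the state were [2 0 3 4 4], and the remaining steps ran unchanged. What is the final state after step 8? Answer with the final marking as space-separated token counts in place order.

state after step 1 := [2 0 3 4 4]
2 | fire T2 | [2 0 2 4 4]
3 | fire T2 | [2 0 1 4 4]
4 | fire T1 | [5 0 1 3 2]
5 | fire T3 | [3 0 3 6 2]
6 | fire T1 | [6 0 3 5 0]
7 | fire T3 | [4 0 5 8 0]
8 | fire T2 | [4 0 4 8 0]

4 0 4 8 0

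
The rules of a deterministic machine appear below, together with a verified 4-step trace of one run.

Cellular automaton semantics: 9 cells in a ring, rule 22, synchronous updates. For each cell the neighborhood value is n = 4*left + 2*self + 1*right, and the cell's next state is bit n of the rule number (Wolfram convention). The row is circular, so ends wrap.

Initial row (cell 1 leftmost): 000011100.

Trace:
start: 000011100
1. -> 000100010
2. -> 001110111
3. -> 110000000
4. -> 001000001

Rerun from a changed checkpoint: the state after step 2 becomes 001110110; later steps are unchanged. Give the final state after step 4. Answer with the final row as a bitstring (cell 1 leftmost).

state after step 2 := 001110110
3. -> 010000001
4. -> 011000011

011000011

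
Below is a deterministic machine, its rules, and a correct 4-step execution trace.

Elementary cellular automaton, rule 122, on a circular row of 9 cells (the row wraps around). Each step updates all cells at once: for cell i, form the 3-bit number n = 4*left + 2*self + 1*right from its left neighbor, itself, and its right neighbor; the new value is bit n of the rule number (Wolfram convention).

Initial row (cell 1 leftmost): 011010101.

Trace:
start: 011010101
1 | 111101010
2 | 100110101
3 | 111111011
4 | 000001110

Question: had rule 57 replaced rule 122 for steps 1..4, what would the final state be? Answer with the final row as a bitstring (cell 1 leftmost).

101010110

(re-executing steps 1..4 under rule 57; state before step 1: 011010101)
1 | 110101010
2 | 101010101
3 | 010101011
4 | 101010110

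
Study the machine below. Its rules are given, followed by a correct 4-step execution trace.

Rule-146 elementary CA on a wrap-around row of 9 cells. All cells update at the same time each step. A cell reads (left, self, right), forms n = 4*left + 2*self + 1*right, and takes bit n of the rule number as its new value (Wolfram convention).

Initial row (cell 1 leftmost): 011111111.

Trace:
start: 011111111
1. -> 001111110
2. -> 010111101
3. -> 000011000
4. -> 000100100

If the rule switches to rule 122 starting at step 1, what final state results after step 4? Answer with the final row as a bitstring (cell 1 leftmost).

(re-executing steps 1..4 under rule 122; state before step 1: 011111111)
1. -> 110000001
2. -> 011000011
3. -> 111100111
4. -> 000111100

000111100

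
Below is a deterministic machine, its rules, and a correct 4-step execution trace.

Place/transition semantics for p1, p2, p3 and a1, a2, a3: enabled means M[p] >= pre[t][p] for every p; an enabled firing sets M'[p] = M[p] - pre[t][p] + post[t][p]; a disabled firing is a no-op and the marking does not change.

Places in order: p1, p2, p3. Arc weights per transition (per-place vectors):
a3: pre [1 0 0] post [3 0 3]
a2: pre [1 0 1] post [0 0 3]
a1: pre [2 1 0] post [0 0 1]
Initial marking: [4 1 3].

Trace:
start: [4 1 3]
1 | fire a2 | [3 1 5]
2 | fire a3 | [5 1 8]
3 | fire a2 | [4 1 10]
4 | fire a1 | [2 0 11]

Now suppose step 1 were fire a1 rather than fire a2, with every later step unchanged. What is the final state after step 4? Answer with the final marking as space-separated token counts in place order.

(re-executing from step 1 with the substitution; state before step 1: [4 1 3])
1 | fire a1 | [2 0 4]
2 | fire a3 | [4 0 7]
3 | fire a2 | [3 0 9]
4 | fire a1 | [3 0 9]

3 0 9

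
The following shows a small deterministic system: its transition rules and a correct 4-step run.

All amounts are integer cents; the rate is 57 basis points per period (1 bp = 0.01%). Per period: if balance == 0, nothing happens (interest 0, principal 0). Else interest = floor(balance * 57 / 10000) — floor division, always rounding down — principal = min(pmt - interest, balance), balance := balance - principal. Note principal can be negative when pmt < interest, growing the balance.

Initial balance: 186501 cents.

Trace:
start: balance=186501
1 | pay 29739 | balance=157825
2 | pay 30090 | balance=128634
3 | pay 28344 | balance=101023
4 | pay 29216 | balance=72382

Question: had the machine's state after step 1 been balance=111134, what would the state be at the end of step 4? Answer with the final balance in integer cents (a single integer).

state after step 1 := balance=111134
2 | pay 30090 | balance=81677
3 | pay 28344 | balance=53798
4 | pay 29216 | balance=24888

24888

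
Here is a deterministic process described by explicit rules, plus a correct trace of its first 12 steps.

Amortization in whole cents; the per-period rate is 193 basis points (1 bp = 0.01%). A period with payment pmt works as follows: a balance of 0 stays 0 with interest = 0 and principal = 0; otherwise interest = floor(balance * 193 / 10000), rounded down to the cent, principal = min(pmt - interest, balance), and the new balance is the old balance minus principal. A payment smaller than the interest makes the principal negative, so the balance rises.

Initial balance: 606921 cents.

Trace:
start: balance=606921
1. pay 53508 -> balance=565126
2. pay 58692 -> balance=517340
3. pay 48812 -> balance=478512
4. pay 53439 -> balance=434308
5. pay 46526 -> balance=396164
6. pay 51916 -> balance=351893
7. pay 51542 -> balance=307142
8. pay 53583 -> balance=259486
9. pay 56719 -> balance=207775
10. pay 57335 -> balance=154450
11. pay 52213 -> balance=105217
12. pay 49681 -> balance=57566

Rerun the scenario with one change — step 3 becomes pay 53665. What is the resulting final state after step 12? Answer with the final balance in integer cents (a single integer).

(re-executing from step 3 with the substitution; state before step 3: balance=517340)
3. pay 53665 -> balance=473659
4. pay 53439 -> balance=429361
5. pay 46526 -> balance=391121
6. pay 51916 -> balance=346753
7. pay 51542 -> balance=301903
8. pay 53583 -> balance=254146
9. pay 56719 -> balance=202332
10. pay 57335 -> balance=148902
11. pay 52213 -> balance=99562
12. pay 49681 -> balance=51802

51802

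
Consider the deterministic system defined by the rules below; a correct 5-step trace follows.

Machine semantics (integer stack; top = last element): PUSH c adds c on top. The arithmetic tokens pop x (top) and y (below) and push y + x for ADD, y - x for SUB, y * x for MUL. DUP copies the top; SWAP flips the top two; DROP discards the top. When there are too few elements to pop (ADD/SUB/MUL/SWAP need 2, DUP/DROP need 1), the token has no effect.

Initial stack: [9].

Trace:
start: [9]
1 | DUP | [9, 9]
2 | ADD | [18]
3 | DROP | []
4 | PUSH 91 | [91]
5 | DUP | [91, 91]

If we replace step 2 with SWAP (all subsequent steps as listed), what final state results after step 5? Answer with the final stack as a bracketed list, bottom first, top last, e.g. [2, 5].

[9, 91, 91]

(re-executing from step 2 with the substitution; state before step 2: [9, 9])
2 | SWAP | [9, 9]
3 | DROP | [9]
4 | PUSH 91 | [9, 91]
5 | DUP | [9, 91, 91]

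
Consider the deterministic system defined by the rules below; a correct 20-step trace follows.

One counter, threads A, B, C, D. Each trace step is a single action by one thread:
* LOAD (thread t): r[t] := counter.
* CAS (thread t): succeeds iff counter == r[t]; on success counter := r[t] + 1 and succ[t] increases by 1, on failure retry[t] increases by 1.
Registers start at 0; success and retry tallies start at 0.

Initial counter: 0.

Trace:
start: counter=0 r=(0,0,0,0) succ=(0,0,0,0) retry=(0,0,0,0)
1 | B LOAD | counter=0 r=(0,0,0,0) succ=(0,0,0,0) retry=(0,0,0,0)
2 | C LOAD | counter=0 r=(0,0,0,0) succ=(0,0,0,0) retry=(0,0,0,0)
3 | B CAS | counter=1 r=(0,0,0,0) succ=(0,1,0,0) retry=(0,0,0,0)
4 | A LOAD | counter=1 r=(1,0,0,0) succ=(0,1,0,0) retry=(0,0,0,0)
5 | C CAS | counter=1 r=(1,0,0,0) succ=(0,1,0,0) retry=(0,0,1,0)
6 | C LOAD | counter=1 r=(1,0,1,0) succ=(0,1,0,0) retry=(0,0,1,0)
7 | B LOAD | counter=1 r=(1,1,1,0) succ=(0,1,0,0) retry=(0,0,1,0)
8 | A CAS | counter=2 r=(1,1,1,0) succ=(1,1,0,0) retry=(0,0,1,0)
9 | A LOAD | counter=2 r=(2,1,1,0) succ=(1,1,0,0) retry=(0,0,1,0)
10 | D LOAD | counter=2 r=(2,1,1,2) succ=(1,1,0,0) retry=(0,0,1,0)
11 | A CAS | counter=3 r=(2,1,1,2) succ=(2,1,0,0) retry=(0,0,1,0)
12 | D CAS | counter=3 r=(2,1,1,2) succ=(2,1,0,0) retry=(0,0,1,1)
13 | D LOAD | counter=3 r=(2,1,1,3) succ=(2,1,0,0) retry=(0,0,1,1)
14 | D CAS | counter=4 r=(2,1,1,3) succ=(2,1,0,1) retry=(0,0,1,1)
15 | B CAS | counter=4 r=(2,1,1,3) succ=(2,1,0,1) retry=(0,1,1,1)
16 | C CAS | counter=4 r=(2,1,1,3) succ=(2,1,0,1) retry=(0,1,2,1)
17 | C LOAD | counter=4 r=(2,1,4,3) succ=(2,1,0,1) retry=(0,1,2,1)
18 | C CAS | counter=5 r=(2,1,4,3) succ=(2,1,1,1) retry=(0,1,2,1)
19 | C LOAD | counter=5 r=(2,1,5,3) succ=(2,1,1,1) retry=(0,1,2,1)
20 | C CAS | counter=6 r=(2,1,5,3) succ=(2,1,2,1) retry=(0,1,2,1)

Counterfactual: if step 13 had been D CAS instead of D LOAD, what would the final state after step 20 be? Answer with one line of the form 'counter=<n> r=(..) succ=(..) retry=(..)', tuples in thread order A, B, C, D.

counter=5 r=(2,1,4,2) succ=(2,1,2,0) retry=(0,1,2,3)

(re-executing from step 13 with the substitution; state before step 13: counter=3 r=(2,1,1,2) succ=(2,1,0,0) retry=(0,0,1,1))
13 | D CAS | counter=3 r=(2,1,1,2) succ=(2,1,0,0) retry=(0,0,1,2)
14 | D CAS | counter=3 r=(2,1,1,2) succ=(2,1,0,0) retry=(0,0,1,3)
15 | B CAS | counter=3 r=(2,1,1,2) succ=(2,1,0,0) retry=(0,1,1,3)
16 | C CAS | counter=3 r=(2,1,1,2) succ=(2,1,0,0) retry=(0,1,2,3)
17 | C LOAD | counter=3 r=(2,1,3,2) succ=(2,1,0,0) retry=(0,1,2,3)
18 | C CAS | counter=4 r=(2,1,3,2) succ=(2,1,1,0) retry=(0,1,2,3)
19 | C LOAD | counter=4 r=(2,1,4,2) succ=(2,1,1,0) retry=(0,1,2,3)
20 | C CAS | counter=5 r=(2,1,4,2) succ=(2,1,2,0) retry=(0,1,2,3)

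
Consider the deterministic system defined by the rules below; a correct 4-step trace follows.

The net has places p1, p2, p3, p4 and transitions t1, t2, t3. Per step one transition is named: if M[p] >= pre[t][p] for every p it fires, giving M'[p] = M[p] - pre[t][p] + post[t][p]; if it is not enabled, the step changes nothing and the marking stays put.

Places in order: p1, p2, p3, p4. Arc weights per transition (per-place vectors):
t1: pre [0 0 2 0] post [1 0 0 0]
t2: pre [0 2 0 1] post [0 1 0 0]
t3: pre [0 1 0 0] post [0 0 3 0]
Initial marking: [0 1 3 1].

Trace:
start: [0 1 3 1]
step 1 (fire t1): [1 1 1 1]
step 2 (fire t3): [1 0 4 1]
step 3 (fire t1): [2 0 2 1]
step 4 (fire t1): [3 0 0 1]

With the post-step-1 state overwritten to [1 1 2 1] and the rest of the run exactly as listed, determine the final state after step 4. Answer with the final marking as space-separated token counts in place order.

3 0 1 1

state after step 1 := [1 1 2 1]
step 2 (fire t3): [1 0 5 1]
step 3 (fire t1): [2 0 3 1]
step 4 (fire t1): [3 0 1 1]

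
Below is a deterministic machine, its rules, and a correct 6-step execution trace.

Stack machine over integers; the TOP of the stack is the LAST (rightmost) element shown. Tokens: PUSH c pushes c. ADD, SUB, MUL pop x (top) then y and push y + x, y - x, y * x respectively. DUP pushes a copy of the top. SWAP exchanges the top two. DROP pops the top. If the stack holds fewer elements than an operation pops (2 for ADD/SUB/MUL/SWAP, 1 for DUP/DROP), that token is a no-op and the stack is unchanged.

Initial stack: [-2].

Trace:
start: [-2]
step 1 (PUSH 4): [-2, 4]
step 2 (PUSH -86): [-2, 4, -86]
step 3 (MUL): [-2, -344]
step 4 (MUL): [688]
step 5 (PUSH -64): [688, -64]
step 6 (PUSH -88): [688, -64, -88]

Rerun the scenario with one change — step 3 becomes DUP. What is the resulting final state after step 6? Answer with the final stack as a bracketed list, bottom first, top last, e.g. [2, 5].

[-2, 4, 7396, -64, -88]

(re-executing from step 3 with the substitution; state before step 3: [-2, 4, -86])
step 3 (DUP): [-2, 4, -86, -86]
step 4 (MUL): [-2, 4, 7396]
step 5 (PUSH -64): [-2, 4, 7396, -64]
step 6 (PUSH -88): [-2, 4, 7396, -64, -88]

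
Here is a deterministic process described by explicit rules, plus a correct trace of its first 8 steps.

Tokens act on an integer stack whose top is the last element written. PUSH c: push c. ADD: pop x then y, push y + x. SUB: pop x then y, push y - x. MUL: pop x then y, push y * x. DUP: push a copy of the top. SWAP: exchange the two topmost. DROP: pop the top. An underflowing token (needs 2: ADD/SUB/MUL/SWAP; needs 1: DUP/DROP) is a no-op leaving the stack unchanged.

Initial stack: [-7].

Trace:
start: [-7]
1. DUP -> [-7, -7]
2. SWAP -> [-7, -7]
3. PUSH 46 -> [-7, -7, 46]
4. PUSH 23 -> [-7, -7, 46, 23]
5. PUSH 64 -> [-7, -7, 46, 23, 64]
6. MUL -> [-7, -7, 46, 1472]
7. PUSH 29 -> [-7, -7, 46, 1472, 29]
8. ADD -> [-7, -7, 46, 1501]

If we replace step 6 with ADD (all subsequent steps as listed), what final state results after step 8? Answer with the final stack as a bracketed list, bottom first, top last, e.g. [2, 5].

[-7, -7, 46, 116]

(re-executing from step 6 with the substitution; state before step 6: [-7, -7, 46, 23, 64])
6. ADD -> [-7, -7, 46, 87]
7. PUSH 29 -> [-7, -7, 46, 87, 29]
8. ADD -> [-7, -7, 46, 116]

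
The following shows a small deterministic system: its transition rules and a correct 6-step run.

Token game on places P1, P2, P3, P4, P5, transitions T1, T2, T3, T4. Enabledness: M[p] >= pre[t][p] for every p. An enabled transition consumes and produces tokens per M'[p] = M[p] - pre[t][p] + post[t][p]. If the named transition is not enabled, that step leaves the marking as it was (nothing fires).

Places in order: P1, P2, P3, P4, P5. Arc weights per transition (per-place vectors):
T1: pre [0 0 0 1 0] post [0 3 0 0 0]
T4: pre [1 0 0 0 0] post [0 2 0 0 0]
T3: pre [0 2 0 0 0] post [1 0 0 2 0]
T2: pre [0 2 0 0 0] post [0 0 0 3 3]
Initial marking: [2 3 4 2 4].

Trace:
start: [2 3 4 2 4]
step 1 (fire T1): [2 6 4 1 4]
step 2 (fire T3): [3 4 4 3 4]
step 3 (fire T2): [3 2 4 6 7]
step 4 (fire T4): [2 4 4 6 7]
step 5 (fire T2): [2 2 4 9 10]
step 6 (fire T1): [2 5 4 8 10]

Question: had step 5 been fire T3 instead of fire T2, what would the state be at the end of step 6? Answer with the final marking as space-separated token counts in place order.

3 5 4 7 7

(re-executing from step 5 with the substitution; state before step 5: [2 4 4 6 7])
step 5 (fire T3): [3 2 4 8 7]
step 6 (fire T1): [3 5 4 7 7]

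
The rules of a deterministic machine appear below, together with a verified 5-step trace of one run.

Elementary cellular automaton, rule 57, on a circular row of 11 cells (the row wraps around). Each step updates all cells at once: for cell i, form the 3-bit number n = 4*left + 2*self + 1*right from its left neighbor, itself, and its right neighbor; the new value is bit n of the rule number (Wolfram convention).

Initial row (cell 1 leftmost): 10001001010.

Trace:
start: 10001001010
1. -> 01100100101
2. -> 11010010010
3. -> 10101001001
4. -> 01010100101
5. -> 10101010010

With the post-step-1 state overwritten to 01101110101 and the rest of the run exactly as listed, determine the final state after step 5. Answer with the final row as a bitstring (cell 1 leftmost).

11010101010

state after step 1 := 01101110101
2. -> 11011001010
3. -> 10110100101
4. -> 01101010011
5. -> 11010101010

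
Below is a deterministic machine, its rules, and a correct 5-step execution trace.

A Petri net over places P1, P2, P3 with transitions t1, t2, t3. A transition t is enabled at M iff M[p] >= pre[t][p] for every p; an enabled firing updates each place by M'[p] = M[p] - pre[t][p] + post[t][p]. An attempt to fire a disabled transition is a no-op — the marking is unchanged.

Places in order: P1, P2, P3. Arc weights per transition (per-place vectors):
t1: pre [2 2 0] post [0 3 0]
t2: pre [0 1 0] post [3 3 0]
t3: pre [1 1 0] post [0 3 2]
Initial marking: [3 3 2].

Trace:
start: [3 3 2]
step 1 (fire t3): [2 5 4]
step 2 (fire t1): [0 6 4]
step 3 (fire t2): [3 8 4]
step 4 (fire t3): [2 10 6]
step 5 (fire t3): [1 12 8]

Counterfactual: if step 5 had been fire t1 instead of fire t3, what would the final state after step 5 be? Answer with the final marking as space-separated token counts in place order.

0 11 6

(re-executing from step 5 with the substitution; state before step 5: [2 10 6])
step 5 (fire t1): [0 11 6]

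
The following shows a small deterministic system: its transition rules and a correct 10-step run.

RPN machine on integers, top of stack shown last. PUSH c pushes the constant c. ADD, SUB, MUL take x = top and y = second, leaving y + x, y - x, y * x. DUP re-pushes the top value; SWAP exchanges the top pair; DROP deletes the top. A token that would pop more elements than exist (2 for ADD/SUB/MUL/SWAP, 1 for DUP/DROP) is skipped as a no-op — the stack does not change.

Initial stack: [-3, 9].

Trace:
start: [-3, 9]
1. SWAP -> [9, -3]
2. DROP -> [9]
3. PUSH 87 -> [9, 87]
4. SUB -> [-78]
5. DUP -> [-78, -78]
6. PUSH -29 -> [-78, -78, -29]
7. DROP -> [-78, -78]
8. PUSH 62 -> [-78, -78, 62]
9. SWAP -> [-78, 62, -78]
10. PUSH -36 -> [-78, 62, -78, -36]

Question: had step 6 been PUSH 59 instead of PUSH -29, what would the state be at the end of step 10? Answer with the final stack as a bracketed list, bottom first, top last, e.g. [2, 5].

(re-executing from step 6 with the substitution; state before step 6: [-78, -78])
6. PUSH 59 -> [-78, -78, 59]
7. DROP -> [-78, -78]
8. PUSH 62 -> [-78, -78, 62]
9. SWAP -> [-78, 62, -78]
10. PUSH -36 -> [-78, 62, -78, -36]

[-78, 62, -78, -36]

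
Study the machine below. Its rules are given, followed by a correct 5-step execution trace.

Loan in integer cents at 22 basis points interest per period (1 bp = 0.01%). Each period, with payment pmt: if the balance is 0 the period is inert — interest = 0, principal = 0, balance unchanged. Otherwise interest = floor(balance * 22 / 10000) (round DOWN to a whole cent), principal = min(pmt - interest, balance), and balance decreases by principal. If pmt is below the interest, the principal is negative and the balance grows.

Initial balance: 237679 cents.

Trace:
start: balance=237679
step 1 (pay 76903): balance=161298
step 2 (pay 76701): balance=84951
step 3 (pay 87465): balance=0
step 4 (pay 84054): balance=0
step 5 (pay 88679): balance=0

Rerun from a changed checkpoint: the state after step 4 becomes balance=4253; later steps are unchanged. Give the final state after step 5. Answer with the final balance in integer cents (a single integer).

state after step 4 := balance=4253
step 5 (pay 88679): balance=0

0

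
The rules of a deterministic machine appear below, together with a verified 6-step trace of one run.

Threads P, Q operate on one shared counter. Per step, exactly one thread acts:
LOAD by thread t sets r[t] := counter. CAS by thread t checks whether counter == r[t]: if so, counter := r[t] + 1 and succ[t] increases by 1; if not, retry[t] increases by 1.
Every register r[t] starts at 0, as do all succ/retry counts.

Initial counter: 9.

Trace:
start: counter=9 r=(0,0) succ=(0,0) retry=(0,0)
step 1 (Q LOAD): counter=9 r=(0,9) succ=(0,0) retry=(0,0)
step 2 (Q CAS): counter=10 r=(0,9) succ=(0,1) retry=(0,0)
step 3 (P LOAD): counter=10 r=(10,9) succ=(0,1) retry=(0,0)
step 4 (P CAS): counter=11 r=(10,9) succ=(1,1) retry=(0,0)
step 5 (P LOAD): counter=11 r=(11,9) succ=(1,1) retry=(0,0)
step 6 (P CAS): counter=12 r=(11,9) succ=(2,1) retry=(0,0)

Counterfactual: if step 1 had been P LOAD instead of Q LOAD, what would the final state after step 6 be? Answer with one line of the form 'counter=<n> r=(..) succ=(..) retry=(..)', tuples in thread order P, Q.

counter=11 r=(10,0) succ=(2,0) retry=(0,1)

(re-executing from step 1 with the substitution; state before step 1: counter=9 r=(0,0) succ=(0,0) retry=(0,0))
step 1 (P LOAD): counter=9 r=(9,0) succ=(0,0) retry=(0,0)
step 2 (Q CAS): counter=9 r=(9,0) succ=(0,0) retry=(0,1)
step 3 (P LOAD): counter=9 r=(9,0) succ=(0,0) retry=(0,1)
step 4 (P CAS): counter=10 r=(9,0) succ=(1,0) retry=(0,1)
step 5 (P LOAD): counter=10 r=(10,0) succ=(1,0) retry=(0,1)
step 6 (P CAS): counter=11 r=(10,0) succ=(2,0) retry=(0,1)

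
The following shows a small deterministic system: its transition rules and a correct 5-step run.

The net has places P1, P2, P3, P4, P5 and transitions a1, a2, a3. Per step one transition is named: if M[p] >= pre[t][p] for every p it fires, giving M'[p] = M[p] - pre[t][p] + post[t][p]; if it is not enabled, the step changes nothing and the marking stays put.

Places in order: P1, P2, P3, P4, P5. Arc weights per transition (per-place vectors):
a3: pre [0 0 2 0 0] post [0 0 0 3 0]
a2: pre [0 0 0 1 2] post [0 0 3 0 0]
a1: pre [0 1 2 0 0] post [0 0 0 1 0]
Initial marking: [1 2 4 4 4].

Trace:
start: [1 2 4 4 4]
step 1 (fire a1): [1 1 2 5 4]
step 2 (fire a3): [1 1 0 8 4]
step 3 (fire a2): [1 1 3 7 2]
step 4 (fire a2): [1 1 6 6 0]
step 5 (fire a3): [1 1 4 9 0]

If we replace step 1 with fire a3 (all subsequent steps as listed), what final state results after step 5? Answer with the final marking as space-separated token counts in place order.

(re-executing from step 1 with the substitution; state before step 1: [1 2 4 4 4])
step 1 (fire a3): [1 2 2 7 4]
step 2 (fire a3): [1 2 0 10 4]
step 3 (fire a2): [1 2 3 9 2]
step 4 (fire a2): [1 2 6 8 0]
step 5 (fire a3): [1 2 4 11 0]

1 2 4 11 0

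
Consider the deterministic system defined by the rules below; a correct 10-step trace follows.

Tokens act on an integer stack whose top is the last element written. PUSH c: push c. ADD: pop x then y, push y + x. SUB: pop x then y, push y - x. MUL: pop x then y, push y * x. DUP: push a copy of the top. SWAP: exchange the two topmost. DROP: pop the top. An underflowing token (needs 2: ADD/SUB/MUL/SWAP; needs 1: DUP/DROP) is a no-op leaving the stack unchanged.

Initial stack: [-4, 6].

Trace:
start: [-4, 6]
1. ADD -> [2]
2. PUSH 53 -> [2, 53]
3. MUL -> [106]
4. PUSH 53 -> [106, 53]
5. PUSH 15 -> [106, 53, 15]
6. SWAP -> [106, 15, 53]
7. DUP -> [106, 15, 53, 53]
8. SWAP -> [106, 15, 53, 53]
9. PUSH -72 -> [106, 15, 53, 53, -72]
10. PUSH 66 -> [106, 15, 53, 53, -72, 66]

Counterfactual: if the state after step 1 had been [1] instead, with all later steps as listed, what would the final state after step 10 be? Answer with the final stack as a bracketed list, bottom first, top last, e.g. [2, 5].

[53, 15, 53, 53, -72, 66]

state after step 1 := [1]
2. PUSH 53 -> [1, 53]
3. MUL -> [53]
4. PUSH 53 -> [53, 53]
5. PUSH 15 -> [53, 53, 15]
6. SWAP -> [53, 15, 53]
7. DUP -> [53, 15, 53, 53]
8. SWAP -> [53, 15, 53, 53]
9. PUSH -72 -> [53, 15, 53, 53, -72]
10. PUSH 66 -> [53, 15, 53, 53, -72, 66]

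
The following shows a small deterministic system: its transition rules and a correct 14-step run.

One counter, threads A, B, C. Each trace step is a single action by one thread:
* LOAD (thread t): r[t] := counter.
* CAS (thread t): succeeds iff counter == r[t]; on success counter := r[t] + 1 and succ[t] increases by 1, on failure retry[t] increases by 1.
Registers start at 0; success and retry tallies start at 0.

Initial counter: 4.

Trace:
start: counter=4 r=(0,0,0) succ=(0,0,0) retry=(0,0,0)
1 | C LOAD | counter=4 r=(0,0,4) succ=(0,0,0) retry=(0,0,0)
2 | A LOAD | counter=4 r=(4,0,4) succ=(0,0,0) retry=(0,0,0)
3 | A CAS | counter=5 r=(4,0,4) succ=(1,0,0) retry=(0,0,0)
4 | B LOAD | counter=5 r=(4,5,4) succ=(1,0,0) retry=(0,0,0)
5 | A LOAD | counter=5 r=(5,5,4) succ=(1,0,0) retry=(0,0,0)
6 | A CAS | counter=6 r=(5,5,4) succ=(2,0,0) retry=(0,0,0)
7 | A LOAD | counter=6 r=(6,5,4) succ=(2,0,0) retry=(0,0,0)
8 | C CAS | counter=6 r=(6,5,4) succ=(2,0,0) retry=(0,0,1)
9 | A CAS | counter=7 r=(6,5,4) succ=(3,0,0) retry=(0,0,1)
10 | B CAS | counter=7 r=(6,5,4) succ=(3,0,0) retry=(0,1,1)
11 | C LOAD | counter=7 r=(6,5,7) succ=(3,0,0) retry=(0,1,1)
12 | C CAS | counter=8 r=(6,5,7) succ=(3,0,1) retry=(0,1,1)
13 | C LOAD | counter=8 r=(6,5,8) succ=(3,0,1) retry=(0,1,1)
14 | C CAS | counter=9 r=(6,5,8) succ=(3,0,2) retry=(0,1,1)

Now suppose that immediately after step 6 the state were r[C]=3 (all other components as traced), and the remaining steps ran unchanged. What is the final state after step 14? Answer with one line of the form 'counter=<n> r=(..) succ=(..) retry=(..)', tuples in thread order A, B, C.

state after step 6 := counter=6 r=(5,5,3) succ=(2,0,0) retry=(0,0,0)
7 | A LOAD | counter=6 r=(6,5,3) succ=(2,0,0) retry=(0,0,0)
8 | C CAS | counter=6 r=(6,5,3) succ=(2,0,0) retry=(0,0,1)
9 | A CAS | counter=7 r=(6,5,3) succ=(3,0,0) retry=(0,0,1)
10 | B CAS | counter=7 r=(6,5,3) succ=(3,0,0) retry=(0,1,1)
11 | C LOAD | counter=7 r=(6,5,7) succ=(3,0,0) retry=(0,1,1)
12 | C CAS | counter=8 r=(6,5,7) succ=(3,0,1) retry=(0,1,1)
13 | C LOAD | counter=8 r=(6,5,8) succ=(3,0,1) retry=(0,1,1)
14 | C CAS | counter=9 r=(6,5,8) succ=(3,0,2) retry=(0,1,1)

counter=9 r=(6,5,8) succ=(3,0,2) retry=(0,1,1)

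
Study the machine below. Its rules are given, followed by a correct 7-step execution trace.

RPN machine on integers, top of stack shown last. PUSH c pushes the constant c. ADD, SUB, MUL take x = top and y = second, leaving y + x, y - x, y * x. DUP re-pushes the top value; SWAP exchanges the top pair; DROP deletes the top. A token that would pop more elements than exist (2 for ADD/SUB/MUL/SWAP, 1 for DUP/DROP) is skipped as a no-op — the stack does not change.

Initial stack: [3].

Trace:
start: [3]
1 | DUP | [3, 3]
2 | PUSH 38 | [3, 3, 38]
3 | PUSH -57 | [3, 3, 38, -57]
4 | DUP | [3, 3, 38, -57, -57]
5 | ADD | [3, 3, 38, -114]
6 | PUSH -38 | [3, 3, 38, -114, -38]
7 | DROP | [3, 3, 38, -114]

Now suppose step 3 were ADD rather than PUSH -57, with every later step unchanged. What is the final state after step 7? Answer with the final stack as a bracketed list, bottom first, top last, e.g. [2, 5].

[3, 82]

(re-executing from step 3 with the substitution; state before step 3: [3, 3, 38])
3 | ADD | [3, 41]
4 | DUP | [3, 41, 41]
5 | ADD | [3, 82]
6 | PUSH -38 | [3, 82, -38]
7 | DROP | [3, 82]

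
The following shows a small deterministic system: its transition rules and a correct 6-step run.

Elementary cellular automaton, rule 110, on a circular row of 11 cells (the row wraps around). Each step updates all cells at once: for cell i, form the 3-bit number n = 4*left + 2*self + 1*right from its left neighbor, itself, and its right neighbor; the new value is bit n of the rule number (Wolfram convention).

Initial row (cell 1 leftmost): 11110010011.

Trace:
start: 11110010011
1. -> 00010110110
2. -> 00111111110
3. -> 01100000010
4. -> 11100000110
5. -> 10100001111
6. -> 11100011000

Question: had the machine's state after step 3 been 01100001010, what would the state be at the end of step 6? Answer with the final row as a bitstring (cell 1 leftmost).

11101110110

state after step 3 := 01100001010
4. -> 11100011110
5. -> 10100110011
6. -> 11101110110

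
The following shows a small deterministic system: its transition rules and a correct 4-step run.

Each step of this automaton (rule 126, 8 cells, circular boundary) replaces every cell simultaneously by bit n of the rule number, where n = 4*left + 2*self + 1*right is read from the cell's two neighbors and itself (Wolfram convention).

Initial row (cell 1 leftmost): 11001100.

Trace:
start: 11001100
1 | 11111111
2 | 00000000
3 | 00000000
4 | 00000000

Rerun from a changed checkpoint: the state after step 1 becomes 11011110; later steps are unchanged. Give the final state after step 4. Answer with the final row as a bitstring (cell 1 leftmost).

00110011

state after step 1 := 11011110
2 | 11110011
3 | 00011110
4 | 00110011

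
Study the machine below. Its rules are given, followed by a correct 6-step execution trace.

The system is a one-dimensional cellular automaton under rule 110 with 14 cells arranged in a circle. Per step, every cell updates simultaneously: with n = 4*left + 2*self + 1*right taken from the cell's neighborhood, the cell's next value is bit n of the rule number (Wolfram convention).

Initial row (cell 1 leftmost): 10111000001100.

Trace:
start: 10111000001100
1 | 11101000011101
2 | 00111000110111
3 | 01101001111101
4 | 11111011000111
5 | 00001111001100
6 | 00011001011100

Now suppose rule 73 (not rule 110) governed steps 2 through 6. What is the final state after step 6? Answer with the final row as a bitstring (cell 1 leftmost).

(re-executing steps 2..6 under rule 73; state before step 2: 11101000011101)
2 | 00100011010101
3 | 00001011000000
4 | 11100011011111
5 | 00101011010000
6 | 10000011000111

10000011000111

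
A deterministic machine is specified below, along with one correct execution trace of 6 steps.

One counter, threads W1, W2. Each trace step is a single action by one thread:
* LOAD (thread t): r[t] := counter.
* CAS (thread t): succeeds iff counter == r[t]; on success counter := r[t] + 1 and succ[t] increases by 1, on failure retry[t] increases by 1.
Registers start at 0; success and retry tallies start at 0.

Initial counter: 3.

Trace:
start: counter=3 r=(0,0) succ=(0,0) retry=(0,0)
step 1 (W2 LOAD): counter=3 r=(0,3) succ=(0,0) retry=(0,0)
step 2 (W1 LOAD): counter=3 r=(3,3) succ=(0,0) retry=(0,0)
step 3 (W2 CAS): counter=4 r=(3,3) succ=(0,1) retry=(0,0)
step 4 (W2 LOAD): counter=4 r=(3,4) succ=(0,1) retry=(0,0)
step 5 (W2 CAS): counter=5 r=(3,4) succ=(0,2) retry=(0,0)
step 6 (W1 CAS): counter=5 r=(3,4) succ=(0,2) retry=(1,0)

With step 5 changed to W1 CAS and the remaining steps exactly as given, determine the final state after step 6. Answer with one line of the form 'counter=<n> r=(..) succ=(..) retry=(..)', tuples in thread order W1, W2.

counter=4 r=(3,4) succ=(0,1) retry=(2,0)

(re-executing from step 5 with the substitution; state before step 5: counter=4 r=(3,4) succ=(0,1) retry=(0,0))
step 5 (W1 CAS): counter=4 r=(3,4) succ=(0,1) retry=(1,0)
step 6 (W1 CAS): counter=4 r=(3,4) succ=(0,1) retry=(2,0)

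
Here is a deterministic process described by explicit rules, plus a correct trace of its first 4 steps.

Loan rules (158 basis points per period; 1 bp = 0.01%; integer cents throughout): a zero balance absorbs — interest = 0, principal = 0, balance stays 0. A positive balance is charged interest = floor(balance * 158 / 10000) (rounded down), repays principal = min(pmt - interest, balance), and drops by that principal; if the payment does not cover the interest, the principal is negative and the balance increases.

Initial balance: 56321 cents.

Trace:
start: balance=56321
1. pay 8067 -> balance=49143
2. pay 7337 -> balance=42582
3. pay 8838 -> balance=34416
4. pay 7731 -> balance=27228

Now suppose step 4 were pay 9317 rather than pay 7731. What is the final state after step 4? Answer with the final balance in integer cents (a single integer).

(re-executing from step 4 with the substitution; state before step 4: balance=34416)
4. pay 9317 -> balance=25642

25642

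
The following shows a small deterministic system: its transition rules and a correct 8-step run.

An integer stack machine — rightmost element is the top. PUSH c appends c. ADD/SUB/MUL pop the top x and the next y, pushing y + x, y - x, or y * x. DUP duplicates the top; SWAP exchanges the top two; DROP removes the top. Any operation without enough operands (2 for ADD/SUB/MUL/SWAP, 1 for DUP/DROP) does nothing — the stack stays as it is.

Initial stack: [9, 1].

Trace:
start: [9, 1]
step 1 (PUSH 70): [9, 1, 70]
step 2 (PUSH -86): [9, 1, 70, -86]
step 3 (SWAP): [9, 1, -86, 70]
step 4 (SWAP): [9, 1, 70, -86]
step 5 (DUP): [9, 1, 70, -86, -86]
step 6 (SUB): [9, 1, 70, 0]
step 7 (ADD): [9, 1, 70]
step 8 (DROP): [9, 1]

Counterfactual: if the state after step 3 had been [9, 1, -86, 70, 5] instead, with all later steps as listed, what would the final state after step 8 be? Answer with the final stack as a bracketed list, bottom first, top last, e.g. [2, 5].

state after step 3 := [9, 1, -86, 70, 5]
step 4 (SWAP): [9, 1, -86, 5, 70]
step 5 (DUP): [9, 1, -86, 5, 70, 70]
step 6 (SUB): [9, 1, -86, 5, 0]
step 7 (ADD): [9, 1, -86, 5]
step 8 (DROP): [9, 1, -86]

[9, 1, -86]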